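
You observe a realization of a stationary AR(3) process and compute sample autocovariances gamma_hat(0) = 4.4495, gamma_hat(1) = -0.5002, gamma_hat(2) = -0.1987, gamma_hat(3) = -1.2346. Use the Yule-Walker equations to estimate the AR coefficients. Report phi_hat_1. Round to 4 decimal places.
\hat\phi_{1} = -0.1360

The Yule-Walker equations for an AR(p) process read, in matrix form,
  Gamma_p phi = r_p,   with   (Gamma_p)_{ij} = gamma(|i - j|),
                       (r_p)_i = gamma(i),   i,j = 1..p.
Substitute the sample gammas (Toeplitz matrix and right-hand side of size 3):
  Gamma_p = [[4.4495, -0.5002, -0.1987], [-0.5002, 4.4495, -0.5002], [-0.1987, -0.5002, 4.4495]]
  r_p     = [-0.5002, -0.1987, -1.2346]
Written out (R1..R3):
  (R1) 4.4495 phi_1 - 0.5002 phi_2 - 0.1987 phi_3 = -0.5002
  (R2) -0.5002 phi_1 + 4.4495 phi_2 - 0.5002 phi_3 = -0.1987
  (R3) -0.1987 phi_1 - 0.5002 phi_2 + 4.4495 phi_3 = -1.2346
Gaussian elimination:
  R2 <- R2 - (-0.5002/4.4495) R1 = R2 - (-0.112417) R1:  4.393269 phi_2 - 0.522537 phi_3 = -0.254931
  R3 <- R3 - (-0.1987/4.4495) R1 = R3 - (-0.044657) R1:  -0.522537 phi_2 + 4.440627 phi_3 = -1.256937
  R3 <- R3 - (-0.522537/4.393269) R2 = R3 - (-0.11894) R2:  4.378476 phi_3 = -1.287259
Back-substitution:
  phi_hat_3 = -1.287259 / 4.378476 = -0.293997
  phi_hat_2 = (-0.254931 - (-0.522537)(-0.293997)) / 4.393269 = -0.092996
  phi_hat_1 = (-0.5002 - (-0.5002)(-0.092996) - (-0.1987)(-0.293997)) / 4.4495 = -0.136
So phi_hat = [-0.1360, -0.0930, -0.2940].
Therefore phi_hat_1 = -0.1360.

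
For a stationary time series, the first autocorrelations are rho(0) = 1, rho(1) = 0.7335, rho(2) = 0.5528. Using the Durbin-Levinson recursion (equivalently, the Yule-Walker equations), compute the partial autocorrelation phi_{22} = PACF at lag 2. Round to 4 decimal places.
\phi_{22} = 0.0320

The PACF at lag k is phi_{kk}, the last component of the solution
to the Yule-Walker system G_k phi = r_k where
  (G_k)_{ij} = rho(|i - j|), (r_k)_i = rho(i), i,j = 1..k.
Equivalently, Durbin-Levinson gives phi_{kk} iteratively:
  phi_{11} = rho(1)
  phi_{kk} = [rho(k) - sum_{j=1..k-1} phi_{k-1,j} rho(k-j)]
            / [1 - sum_{j=1..k-1} phi_{k-1,j} rho(j)],
  phi_{k,j} = phi_{k-1,j} - phi_{kk} phi_{k-1,k-j},  j = 1..k-1.
Step k = 1:
  phi_11 = rho(1) = 0.7335.
Step k = 2:
  phi_22 = [rho(2) - phi_11 rho(1)] / [1 - phi_11 rho(1)] = [0.5528 - (0.7335)(0.7335)] / [1 - (0.7335)(0.7335)]
         = 0.01477775 / 0.46197775 = 0.032.
Therefore phi_{22} = 0.0320.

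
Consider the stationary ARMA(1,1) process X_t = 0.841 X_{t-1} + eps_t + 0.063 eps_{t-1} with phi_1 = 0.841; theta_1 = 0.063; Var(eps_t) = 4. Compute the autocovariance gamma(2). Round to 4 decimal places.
\gamma(2) = 10.9394

Multiply the model equation by X_{t-k} and take expectations. With theta_0 = psi_0 = 1 and psi_j the MA(infinity) weights, this gives
  gamma(k) - sum_i phi_i gamma(k-i) = c_k,
  c_k = sigma^2 * sum_{j=k..q} theta_j psi_{j-k}   (c_k = 0 for k > q),
using gamma(-m) = gamma(m).
psi-weights needed (psi_j = theta_j + sum_i phi_i psi_{j-i}):
  psi_1 = theta_1 + phi_1 = 0.063 + (0.841) = 0.904
Right-hand sides:
  c_0 = sigma^2 (1 + theta_1 psi_1) = 4 * (1 + (0.063)(0.904)) = 4 * 1.056952 = 4.227808
  c_1 = sigma^2 theta_1 = 4 * (0.063) = 0.252
  c_2 = 0
Equations for k = 0 and k = 1 (AR order 1):
  gamma(0) = phi_1 gamma(1) + c_0
  gamma(1) = phi_1 gamma(0) + c_1
Substituting the second into the first: gamma(0) (1 - phi_1^2) = c_0 + phi_1 c_1, so
  gamma(0) = (c_0 + phi_1 c_1) / (1 - phi_1^2) = (4.227808 + (0.841)(0.252)) / (1 - (0.841)^2) = 4.43974 / 0.292719 = 15.167242.
  gamma(1) = phi_1 gamma(0) + c_1 = (0.841)(15.167242) + (0.252) = 13.007651.
For k = 2 (> q): gamma(2) = phi_1 gamma(1) = (0.841)(13.007651) = 10.939434.
Therefore gamma(2) = 10.9394 (to 4 decimal places).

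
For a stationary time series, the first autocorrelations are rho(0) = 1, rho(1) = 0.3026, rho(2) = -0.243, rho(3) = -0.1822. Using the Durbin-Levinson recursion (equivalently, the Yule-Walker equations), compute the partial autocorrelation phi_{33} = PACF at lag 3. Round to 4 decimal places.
\phi_{33} = 0.0380

The PACF at lag k is phi_{kk}, the last component of the solution
to the Yule-Walker system G_k phi = r_k where
  (G_k)_{ij} = rho(|i - j|), (r_k)_i = rho(i), i,j = 1..k.
Equivalently, Durbin-Levinson gives phi_{kk} iteratively:
  phi_{11} = rho(1)
  phi_{kk} = [rho(k) - sum_{j=1..k-1} phi_{k-1,j} rho(k-j)]
            / [1 - sum_{j=1..k-1} phi_{k-1,j} rho(j)],
  phi_{k,j} = phi_{k-1,j} - phi_{kk} phi_{k-1,k-j},  j = 1..k-1.
Step k = 1:
  phi_11 = rho(1) = 0.3026.
Step k = 2:
  phi_22 = [rho(2) - phi_11 rho(1)] / [1 - phi_11 rho(1)] = [-0.243 - (0.3026)(0.3026)] / [1 - (0.3026)(0.3026)]
         = -0.33456676 / 0.90843324 = -0.36829.
  Update: phi_21 = phi_11 - phi_22 phi_11 = 0.3026 - (-0.36829)(0.3026) = 0.414045.
Step k = 3:
  phi_33 = [rho(3) - phi_21 rho(2) - phi_22 rho(1)] / [1 - phi_21 rho(1) - phi_22 rho(2)]
    numerator   = -0.1822 - (0.414045)(-0.243) - (-0.36829)(0.3026) = 0.02985733
    denominator = 1 - (0.414045)(0.3026) - (-0.36829)(-0.243) = 0.78521569
  phi_33 = 0.02985733 / 0.78521569 = 0.038.
Therefore phi_{33} = 0.0380.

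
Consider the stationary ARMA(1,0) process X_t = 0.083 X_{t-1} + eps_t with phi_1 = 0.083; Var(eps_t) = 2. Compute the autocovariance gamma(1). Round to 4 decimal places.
\gamma(1) = 0.1672

Multiply the model equation by X_{t-k} and take expectations. With theta_0 = psi_0 = 1 and psi_j the MA(infinity) weights, this gives
  gamma(k) - sum_i phi_i gamma(k-i) = c_k,
  c_k = sigma^2 * sum_{j=k..q} theta_j psi_{j-k}   (c_k = 0 for k > q),
using gamma(-m) = gamma(m).
Pure AR (q = 0): c_0 = sigma^2 = 2, c_k = 0 for k >= 1.
Equations for k = 0 and k = 1 (AR order 1):
  gamma(0) = phi_1 gamma(1) + c_0
  gamma(1) = phi_1 gamma(0) + c_1
Substituting the second into the first: gamma(0) (1 - phi_1^2) = c_0 + phi_1 c_1, so
  gamma(0) = c_0 / (1 - phi_1^2) = 2 / (1 - (0.083)^2) = 2 / 0.993111 = 2.013874.
  gamma(1) = phi_1 gamma(0) = (0.083)(2.013874) = 0.167152.
Therefore gamma(1) = 0.1672 (to 4 decimal places).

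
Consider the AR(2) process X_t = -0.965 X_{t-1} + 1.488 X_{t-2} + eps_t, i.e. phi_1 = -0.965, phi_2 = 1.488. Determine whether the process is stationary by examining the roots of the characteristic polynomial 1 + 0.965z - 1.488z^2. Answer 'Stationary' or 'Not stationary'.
\text{Not stationary}

The AR(p) characteristic polynomial is P(z) = 1 + 0.965z - 1.488z^2.
Stationarity requires all roots to lie outside the unit circle, i.e. |z| > 1 for every root.
Set 1 + (0.965) z + (-1.488) z^2 = 0, i.e. a z^2 + b z + c = 0 with a = -1.488, b = 0.965, c = 1.
Discriminant D = b^2 - 4ac = (0.965)^2 - 4*(-1.488)*1 = 0.931225 - (-5.952) = 6.883225.
D >= 0, so the roots are real: z = (-b +/- sqrt(D)) / (2a) = (-0.965 +/- 2.62359) / (-2.976).
  z_1 = (-0.965 + 2.62359) / (-2.976) = -0.5573,   |z_1| = 0.5573.
  z_2 = (-0.965 - 2.62359) / (-2.976) = 1.2058,   |z_2| = 1.2058.
Moduli of all roots: 0.5573, 1.2058.
All moduli strictly greater than 1? No.
Verdict: Not stationary.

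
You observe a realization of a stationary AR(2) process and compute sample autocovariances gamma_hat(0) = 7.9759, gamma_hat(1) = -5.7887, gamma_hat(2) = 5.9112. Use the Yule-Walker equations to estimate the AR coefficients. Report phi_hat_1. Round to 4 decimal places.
\hat\phi_{1} = -0.3970

The Yule-Walker equations for an AR(p) process read, in matrix form,
  Gamma_p phi = r_p,   with   (Gamma_p)_{ij} = gamma(|i - j|),
                       (r_p)_i = gamma(i),   i,j = 1..p.
Substitute the sample gammas (Toeplitz matrix and right-hand side of size 2):
  Gamma_p = [[7.9759, -5.7887], [-5.7887, 7.9759]]
  r_p     = [-5.7887, 5.9112]
Written out:
  7.9759 phi_1 - 5.7887 phi_2 = -5.7887
  -5.7887 phi_1 + 7.9759 phi_2 = 5.9112
Solve by Cramer's rule:
  det = gamma(0)^2 - gamma(1)^2 = (7.9759)^2 - (-5.7887)^2 = 63.61498081 - 33.50904769 = 30.10593312
  phi_hat_1 = [gamma(1) gamma(0) - gamma(1) gamma(2)] / det = [(-5.7887)(7.9759) - (-5.7887)(5.9112)] / 30.10593312 = -11.95192889 / 30.10593312 = -0.397
  phi_hat_2 = [gamma(0) gamma(2) - gamma(1)^2] / det = [(7.9759)(5.9112) - (-5.7887)^2] / 30.10593312 = 13.63809239 / 30.10593312 = 0.453
So phi_hat = [-0.3970, 0.4530].
Therefore phi_hat_1 = -0.3970.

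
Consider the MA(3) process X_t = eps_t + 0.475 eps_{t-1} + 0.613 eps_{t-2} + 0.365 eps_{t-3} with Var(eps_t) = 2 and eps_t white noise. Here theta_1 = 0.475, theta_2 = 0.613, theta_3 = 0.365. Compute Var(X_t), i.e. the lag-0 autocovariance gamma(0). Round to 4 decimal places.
\gamma(0) = 3.4692

For an MA(q) process X_t = eps_t + sum_i theta_i eps_{t-i} with
Var(eps_t) = sigma^2, the variance is
  gamma(0) = sigma^2 * (1 + sum_i theta_i^2).
  sum_i theta_i^2 = (0.475)^2 + (0.613)^2 + (0.365)^2 = 0.225625 + 0.375769 + 0.133225 = 0.734619.
  gamma(0) = 2 * (1 + 0.734619) = 2 * 1.734619 = 3.469238, which rounds to 3.4692.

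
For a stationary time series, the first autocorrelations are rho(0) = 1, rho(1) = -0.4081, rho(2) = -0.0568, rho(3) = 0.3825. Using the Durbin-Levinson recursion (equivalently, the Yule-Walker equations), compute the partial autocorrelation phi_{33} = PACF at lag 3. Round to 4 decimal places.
\phi_{33} = 0.3151

The PACF at lag k is phi_{kk}, the last component of the solution
to the Yule-Walker system G_k phi = r_k where
  (G_k)_{ij} = rho(|i - j|), (r_k)_i = rho(i), i,j = 1..k.
Equivalently, Durbin-Levinson gives phi_{kk} iteratively:
  phi_{11} = rho(1)
  phi_{kk} = [rho(k) - sum_{j=1..k-1} phi_{k-1,j} rho(k-j)]
            / [1 - sum_{j=1..k-1} phi_{k-1,j} rho(j)],
  phi_{k,j} = phi_{k-1,j} - phi_{kk} phi_{k-1,k-j},  j = 1..k-1.
Step k = 1:
  phi_11 = rho(1) = -0.4081.
Step k = 2:
  phi_22 = [rho(2) - phi_11 rho(1)] / [1 - phi_11 rho(1)] = [-0.0568 - (-0.4081)(-0.4081)] / [1 - (-0.4081)(-0.4081)]
         = -0.22334561 / 0.83345439 = -0.267976.
  Update: phi_21 = phi_11 - phi_22 phi_11 = -0.4081 - (-0.267976)(-0.4081) = -0.517461.
Step k = 3:
  phi_33 = [rho(3) - phi_21 rho(2) - phi_22 rho(1)] / [1 - phi_21 rho(1) - phi_22 rho(2)]
    numerator   = 0.3825 - (-0.517461)(-0.0568) - (-0.267976)(-0.4081) = 0.24374729
    denominator = 1 - (-0.517461)(-0.4081) - (-0.267976)(-0.0568) = 0.77360317
  phi_33 = 0.24374729 / 0.77360317 = 0.3151.
Therefore phi_{33} = 0.3151.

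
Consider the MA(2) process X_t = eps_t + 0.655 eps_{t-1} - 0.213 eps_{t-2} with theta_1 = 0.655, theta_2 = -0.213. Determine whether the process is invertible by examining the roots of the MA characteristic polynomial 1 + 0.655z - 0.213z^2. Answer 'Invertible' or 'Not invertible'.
\text{Invertible}

The MA(q) characteristic polynomial is P(z) = 1 + 0.655z - 0.213z^2.
Invertibility requires all roots to lie outside the unit circle, i.e. |z| > 1 for every root.
Set 1 + (0.655) z + (-0.213) z^2 = 0, i.e. a z^2 + b z + c = 0 with a = -0.213, b = 0.655, c = 1.
Discriminant D = b^2 - 4ac = (0.655)^2 - 4*(-0.213)*1 = 0.429025 - (-0.852) = 1.281025.
D >= 0, so the roots are real: z = (-b +/- sqrt(D)) / (2a) = (-0.655 +/- 1.131824) / (-0.426).
  z_1 = (-0.655 + 1.131824) / (-0.426) = -1.1193,   |z_1| = 1.1193.
  z_2 = (-0.655 - 1.131824) / (-0.426) = 4.1944,   |z_2| = 4.1944.
Moduli of all roots: 1.1193, 4.1944.
All moduli strictly greater than 1? Yes.
Verdict: Invertible.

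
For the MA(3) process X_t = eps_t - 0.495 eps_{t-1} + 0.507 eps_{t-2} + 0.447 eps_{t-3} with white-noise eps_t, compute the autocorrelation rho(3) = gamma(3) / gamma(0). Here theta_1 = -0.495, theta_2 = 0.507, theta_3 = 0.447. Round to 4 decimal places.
\rho(3) = 0.2627

For an MA(q) process with theta_0 = 1, the autocovariance is
  gamma(k) = sigma^2 * sum_{i=0..q-k} theta_i * theta_{i+k},
and rho(k) = gamma(k) / gamma(0). Sigma^2 cancels.
  numerator   = (1)*(0.447) = 0.447.
  denominator = (1)^2 + (-0.495)^2 + (0.507)^2 + (0.447)^2 = 1.701883.
  rho(3) = 0.447 / 1.701883 = 0.2627.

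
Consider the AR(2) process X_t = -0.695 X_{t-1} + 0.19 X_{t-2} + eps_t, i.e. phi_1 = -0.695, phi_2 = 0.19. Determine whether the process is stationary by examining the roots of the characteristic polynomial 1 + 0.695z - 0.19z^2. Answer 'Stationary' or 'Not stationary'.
\text{Stationary}

The AR(p) characteristic polynomial is P(z) = 1 + 0.695z - 0.19z^2.
Stationarity requires all roots to lie outside the unit circle, i.e. |z| > 1 for every root.
Set 1 + (0.695) z + (-0.19) z^2 = 0, i.e. a z^2 + b z + c = 0 with a = -0.19, b = 0.695, c = 1.
Discriminant D = b^2 - 4ac = (0.695)^2 - 4*(-0.19)*1 = 0.483025 - (-0.76) = 1.243025.
D >= 0, so the roots are real: z = (-b +/- sqrt(D)) / (2a) = (-0.695 +/- 1.11491) / (-0.38).
  z_1 = (-0.695 + 1.11491) / (-0.38) = -1.105,   |z_1| = 1.105.
  z_2 = (-0.695 - 1.11491) / (-0.38) = 4.7629,   |z_2| = 4.7629.
Moduli of all roots: 1.1050, 4.7629.
All moduli strictly greater than 1? Yes.
Verdict: Stationary.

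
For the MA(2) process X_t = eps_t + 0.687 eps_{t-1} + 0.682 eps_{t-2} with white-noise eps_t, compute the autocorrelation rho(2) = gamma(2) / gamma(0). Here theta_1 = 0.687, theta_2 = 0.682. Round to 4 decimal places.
\rho(2) = 0.3521

For an MA(q) process with theta_0 = 1, the autocovariance is
  gamma(k) = sigma^2 * sum_{i=0..q-k} theta_i * theta_{i+k},
and rho(k) = gamma(k) / gamma(0). Sigma^2 cancels.
  numerator   = (1)*(0.682) = 0.682.
  denominator = (1)^2 + (0.687)^2 + (0.682)^2 = 1.937093.
  rho(2) = 0.682 / 1.937093 = 0.3521.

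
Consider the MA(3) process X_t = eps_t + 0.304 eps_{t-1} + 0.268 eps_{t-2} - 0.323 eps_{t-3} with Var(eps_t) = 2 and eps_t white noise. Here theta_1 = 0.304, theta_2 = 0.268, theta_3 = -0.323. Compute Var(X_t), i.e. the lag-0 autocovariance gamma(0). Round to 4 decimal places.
\gamma(0) = 2.5371

For an MA(q) process X_t = eps_t + sum_i theta_i eps_{t-i} with
Var(eps_t) = sigma^2, the variance is
  gamma(0) = sigma^2 * (1 + sum_i theta_i^2).
  sum_i theta_i^2 = (0.304)^2 + (0.268)^2 + (-0.323)^2 = 0.092416 + 0.071824 + 0.104329 = 0.268569.
  gamma(0) = 2 * (1 + 0.268569) = 2 * 1.268569 = 2.537138, which rounds to 2.5371.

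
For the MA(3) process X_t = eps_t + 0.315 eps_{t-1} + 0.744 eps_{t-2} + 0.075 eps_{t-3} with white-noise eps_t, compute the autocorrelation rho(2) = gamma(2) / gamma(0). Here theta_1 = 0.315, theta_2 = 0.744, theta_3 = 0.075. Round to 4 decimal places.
\rho(2) = 0.4629

For an MA(q) process with theta_0 = 1, the autocovariance is
  gamma(k) = sigma^2 * sum_{i=0..q-k} theta_i * theta_{i+k},
and rho(k) = gamma(k) / gamma(0). Sigma^2 cancels.
  numerator   = (1)*(0.744) + (0.315)*(0.075) = 0.767625.
  denominator = (1)^2 + (0.315)^2 + (0.744)^2 + (0.075)^2 = 1.658386.
  rho(2) = 0.767625 / 1.658386 = 0.4629.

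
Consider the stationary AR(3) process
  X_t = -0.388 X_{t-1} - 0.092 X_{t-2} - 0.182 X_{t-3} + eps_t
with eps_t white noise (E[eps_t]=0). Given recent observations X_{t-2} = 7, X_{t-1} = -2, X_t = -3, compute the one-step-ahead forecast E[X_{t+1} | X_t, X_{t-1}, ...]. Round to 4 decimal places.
E[X_{t+1} \mid \mathcal F_t] = 0.0740

For an AR(p) model X_t = c + sum_i phi_i X_{t-i} + eps_t, the
one-step-ahead conditional mean is
  E[X_{t+1} | X_t, ...] = c + sum_i phi_i X_{t+1-i}.
Substitute known values:
  E[X_{t+1} | ...] = (-0.388) * (-3) + (-0.092) * (-2) + (-0.182) * (7)
                   = 0.0740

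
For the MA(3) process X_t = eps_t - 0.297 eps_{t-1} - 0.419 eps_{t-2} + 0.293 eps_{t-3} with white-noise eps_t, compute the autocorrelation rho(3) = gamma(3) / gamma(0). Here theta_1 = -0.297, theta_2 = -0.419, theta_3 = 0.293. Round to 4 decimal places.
\rho(3) = 0.2171

For an MA(q) process with theta_0 = 1, the autocovariance is
  gamma(k) = sigma^2 * sum_{i=0..q-k} theta_i * theta_{i+k},
and rho(k) = gamma(k) / gamma(0). Sigma^2 cancels.
  numerator   = (1)*(0.293) = 0.293.
  denominator = (1)^2 + (-0.297)^2 + (-0.419)^2 + (0.293)^2 = 1.349619.
  rho(3) = 0.293 / 1.349619 = 0.2171.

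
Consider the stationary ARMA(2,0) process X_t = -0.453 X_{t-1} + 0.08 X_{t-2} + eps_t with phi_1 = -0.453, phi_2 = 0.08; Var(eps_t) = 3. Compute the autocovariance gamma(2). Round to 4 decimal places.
\gamma(2) = 1.2079

Multiply the model equation by X_{t-k} and take expectations. With theta_0 = psi_0 = 1 and psi_j the MA(infinity) weights, this gives
  gamma(k) - sum_i phi_i gamma(k-i) = c_k,
  c_k = sigma^2 * sum_{j=k..q} theta_j psi_{j-k}   (c_k = 0 for k > q),
using gamma(-m) = gamma(m).
Pure AR (q = 0): c_0 = sigma^2 = 3, c_k = 0 for k >= 1.
Equations for k = 0, 1, 2 (AR order 2, c_2 = 0):
  (E0) gamma(0) = phi_1 gamma(1) + phi_2 gamma(2) + c_0
  (E1) gamma(1) = phi_1 gamma(0) + phi_2 gamma(1) + c_1
  (E2) gamma(2) = phi_1 gamma(1) + phi_2 gamma(0)
From (E1): gamma(1) = A gamma(0) + B with
  A = phi_1 / (1 - phi_2) = -0.453 / 0.92 = -0.492391,   B = c_1 / (1 - phi_2) = 0 / 0.92 = 0.
Insert (E2) into (E0): gamma(0) (1 - phi_2^2) = phi_1 (1 + phi_2) gamma(1) + c_0.
  phi_1 (1 + phi_2) = (-0.453)(1.08) = -0.48924,   1 - phi_2^2 = 0.9936.
Replace gamma(1) by A gamma(0) + B and collect gamma(0):
  gamma(0) [0.9936 - (-0.48924)(-0.492391)] = c_0 = 3
  gamma(0) * 0.752702 = 3
  gamma(0) = 3 / 0.752702 = 3.985639.
  gamma(1) = A gamma(0) = (-0.492391)(3.985639) = -1.962494.
  gamma(2) = phi_1 gamma(1) + phi_2 gamma(0) = (-0.453)(-1.962494) + (0.08)(3.985639) = 1.207861.
Therefore gamma(2) = 1.2079 (to 4 decimal places).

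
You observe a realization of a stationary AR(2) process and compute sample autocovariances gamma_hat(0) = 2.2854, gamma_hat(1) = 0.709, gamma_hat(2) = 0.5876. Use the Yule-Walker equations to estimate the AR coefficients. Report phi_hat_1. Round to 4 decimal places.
\hat\phi_{1} = 0.2550

The Yule-Walker equations for an AR(p) process read, in matrix form,
  Gamma_p phi = r_p,   with   (Gamma_p)_{ij} = gamma(|i - j|),
                       (r_p)_i = gamma(i),   i,j = 1..p.
Substitute the sample gammas (Toeplitz matrix and right-hand side of size 2):
  Gamma_p = [[2.2854, 0.709], [0.709, 2.2854]]
  r_p     = [0.709, 0.5876]
Written out:
  2.2854 phi_1 + 0.709 phi_2 = 0.709
  0.709 phi_1 + 2.2854 phi_2 = 0.5876
Solve by Cramer's rule:
  det = gamma(0)^2 - gamma(1)^2 = (2.2854)^2 - (0.709)^2 = 5.22305316 - 0.502681 = 4.72037216
  phi_hat_1 = [gamma(1) gamma(0) - gamma(1) gamma(2)] / det = [(0.709)(2.2854) - (0.709)(0.5876)] / 4.72037216 = 1.2037402 / 4.72037216 = 0.255
  phi_hat_2 = [gamma(0) gamma(2) - gamma(1)^2] / det = [(2.2854)(0.5876) - (0.709)^2] / 4.72037216 = 0.84022004 / 4.72037216 = 0.178
So phi_hat = [0.2550, 0.1780].
Therefore phi_hat_1 = 0.2550.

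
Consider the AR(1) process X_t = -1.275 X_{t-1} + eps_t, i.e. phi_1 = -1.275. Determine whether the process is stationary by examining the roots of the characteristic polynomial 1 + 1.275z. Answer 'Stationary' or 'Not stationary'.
\text{Not stationary}

The AR(p) characteristic polynomial is P(z) = 1 + 1.275z.
Stationarity requires all roots to lie outside the unit circle, i.e. |z| > 1 for every root.
This is linear in z: 1 + (1.275) z = 0  =>  z = -1/(1.275) = -0.784314,  |z| = 0.784314.
Moduli of all roots: 0.7843.
All moduli strictly greater than 1? No.
Verdict: Not stationary.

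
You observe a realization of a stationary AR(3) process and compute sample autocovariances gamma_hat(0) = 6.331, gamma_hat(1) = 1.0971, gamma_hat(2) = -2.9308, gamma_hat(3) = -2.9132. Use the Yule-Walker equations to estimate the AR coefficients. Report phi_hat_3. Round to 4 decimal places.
\hat\phi_{3} = -0.3490

The Yule-Walker equations for an AR(p) process read, in matrix form,
  Gamma_p phi = r_p,   with   (Gamma_p)_{ij} = gamma(|i - j|),
                       (r_p)_i = gamma(i),   i,j = 1..p.
Substitute the sample gammas (Toeplitz matrix and right-hand side of size 3):
  Gamma_p = [[6.331, 1.0971, -2.9308], [1.0971, 6.331, 1.0971], [-2.9308, 1.0971, 6.331]]
  r_p     = [1.0971, -2.9308, -2.9132]
Written out (R1..R3):
  (R1) 6.331 phi_1 + 1.0971 phi_2 - 2.9308 phi_3 = 1.0971
  (R2) 1.0971 phi_1 + 6.331 phi_2 + 1.0971 phi_3 = -2.9308
  (R3) -2.9308 phi_1 + 1.0971 phi_2 + 6.331 phi_3 = -2.9132
Gaussian elimination:
  R2 <- R2 - (1.0971/6.331) R1 = R2 - (0.17329) R1:  6.140883 phi_2 + 1.604979 phi_3 = -3.120917
  R3 <- R3 - (-2.9308/6.331) R1 = R3 - (-0.462928) R1:  1.604979 phi_2 + 4.974249 phi_3 = -2.405321
  R3 <- R3 - (1.604979/6.140883) R2 = R3 - (0.26136) R2:  4.554773 phi_3 = -1.58964
Back-substitution:
  phi_hat_3 = -1.58964 / 4.554773 = -0.349005
  phi_hat_2 = (-3.120917 - (1.604979)(-0.349005)) / 6.140883 = -0.417004
  phi_hat_1 = (1.0971 - (1.0971)(-0.417004) - (-2.9308)(-0.349005)) / 6.331 = 0.083988
So phi_hat = [0.0840, -0.4170, -0.3490].
Therefore phi_hat_3 = -0.3490.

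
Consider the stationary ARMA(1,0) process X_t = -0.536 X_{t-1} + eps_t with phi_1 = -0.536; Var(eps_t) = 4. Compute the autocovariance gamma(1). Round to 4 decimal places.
\gamma(1) = -3.0083

Multiply the model equation by X_{t-k} and take expectations. With theta_0 = psi_0 = 1 and psi_j the MA(infinity) weights, this gives
  gamma(k) - sum_i phi_i gamma(k-i) = c_k,
  c_k = sigma^2 * sum_{j=k..q} theta_j psi_{j-k}   (c_k = 0 for k > q),
using gamma(-m) = gamma(m).
Pure AR (q = 0): c_0 = sigma^2 = 4, c_k = 0 for k >= 1.
Equations for k = 0 and k = 1 (AR order 1):
  gamma(0) = phi_1 gamma(1) + c_0
  gamma(1) = phi_1 gamma(0) + c_1
Substituting the second into the first: gamma(0) (1 - phi_1^2) = c_0 + phi_1 c_1, so
  gamma(0) = c_0 / (1 - phi_1^2) = 4 / (1 - (-0.536)^2) = 4 / 0.712704 = 5.612428.
  gamma(1) = phi_1 gamma(0) = (-0.536)(5.612428) = -3.008261.
Therefore gamma(1) = -3.0083 (to 4 decimal places).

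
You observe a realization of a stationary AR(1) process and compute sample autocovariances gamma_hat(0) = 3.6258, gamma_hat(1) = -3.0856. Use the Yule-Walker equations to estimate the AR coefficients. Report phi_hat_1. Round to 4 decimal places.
\hat\phi_{1} = -0.8510

The Yule-Walker equations for an AR(p) process read, in matrix form,
  Gamma_p phi = r_p,   with   (Gamma_p)_{ij} = gamma(|i - j|),
                       (r_p)_i = gamma(i),   i,j = 1..p.
Substitute the sample gammas (Toeplitz matrix and right-hand side of size 1):
  Gamma_p = [[3.6258]]
  r_p     = [-3.0856]
With p = 1 this is the single equation gamma(0) phi_1 = gamma(1):
  phi_hat_1 = gamma(1) / gamma(0) = -3.0856 / 3.6258 = -0.8510.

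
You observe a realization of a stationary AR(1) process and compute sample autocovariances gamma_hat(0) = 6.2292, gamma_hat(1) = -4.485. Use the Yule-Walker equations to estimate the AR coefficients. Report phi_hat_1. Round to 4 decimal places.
\hat\phi_{1} = -0.7200

The Yule-Walker equations for an AR(p) process read, in matrix form,
  Gamma_p phi = r_p,   with   (Gamma_p)_{ij} = gamma(|i - j|),
                       (r_p)_i = gamma(i),   i,j = 1..p.
Substitute the sample gammas (Toeplitz matrix and right-hand side of size 1):
  Gamma_p = [[6.2292]]
  r_p     = [-4.485]
With p = 1 this is the single equation gamma(0) phi_1 = gamma(1):
  phi_hat_1 = gamma(1) / gamma(0) = -4.485 / 6.2292 = -0.7200.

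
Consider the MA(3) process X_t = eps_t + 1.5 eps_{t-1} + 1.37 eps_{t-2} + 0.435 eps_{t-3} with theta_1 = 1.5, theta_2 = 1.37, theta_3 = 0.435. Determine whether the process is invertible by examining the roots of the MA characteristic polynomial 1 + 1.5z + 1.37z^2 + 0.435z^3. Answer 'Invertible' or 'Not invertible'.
\text{Invertible}

The MA(q) characteristic polynomial is P(z) = 1 + 1.5z + 1.37z^2 + 0.435z^3.
Invertibility requires all roots to lie outside the unit circle, i.e. |z| > 1 for every root.
Degree 3: look for a simple real root z0 first, then factor out (1 - z/z0) and solve the remaining quadratic.
Testing z0 = -2: P(-2) = 1 + (1.5)(-2) + (1.37)(-2)^2 + (0.435)(-2)^3
  = 1 + (-3) + (5.48) + (-3.48) = 0.  So z_0 = -2 is a root, |z_0| = 2.
Divide out the factor (1 + 0.5 z) = (1 - z/z0) (since 1/z0 = -0.5):
  P(z) = (1 + 0.5 z)(1 + (1) z + (0.87) z^2)
  [check: z-coef 1 - (-0.5) = 1.5; z^2-coef 0.87 - (-0.5)(1) = 1.37; z^3-coef -(-0.5)(0.87) = 0.435.]
Remaining roots from the quadratic factor 1 + (1) z + (0.87) z^2:
  Set 1 + (1) z + (0.87) z^2 = 0, i.e. a z^2 + b z + c = 0 with a = 0.87, b = 1, c = 1.
  Discriminant D = b^2 - 4ac = (1)^2 - 4*(0.87)*1 = 1 - (3.48) = -2.48.
  D < 0, so the roots are the complex-conjugate pair z = (-b +/- i sqrt(-D)) / (2a) = -0.5747 +/- 0.9051i.
  For a conjugate pair |z|^2 = z * conj(z) = (product of roots) = c/a = 1/(0.87) = 1.149425, so |z| = sqrt(1.149425) = 1.0721 for both roots.
Moduli of all roots: 2.0000, 1.0721, 1.0721.
All moduli strictly greater than 1? Yes.
Verdict: Invertible.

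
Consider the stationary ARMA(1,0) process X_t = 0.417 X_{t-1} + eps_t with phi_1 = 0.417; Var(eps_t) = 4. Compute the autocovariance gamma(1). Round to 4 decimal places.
\gamma(1) = 2.0191

Multiply the model equation by X_{t-k} and take expectations. With theta_0 = psi_0 = 1 and psi_j the MA(infinity) weights, this gives
  gamma(k) - sum_i phi_i gamma(k-i) = c_k,
  c_k = sigma^2 * sum_{j=k..q} theta_j psi_{j-k}   (c_k = 0 for k > q),
using gamma(-m) = gamma(m).
Pure AR (q = 0): c_0 = sigma^2 = 4, c_k = 0 for k >= 1.
Equations for k = 0 and k = 1 (AR order 1):
  gamma(0) = phi_1 gamma(1) + c_0
  gamma(1) = phi_1 gamma(0) + c_1
Substituting the second into the first: gamma(0) (1 - phi_1^2) = c_0 + phi_1 c_1, so
  gamma(0) = c_0 / (1 - phi_1^2) = 4 / (1 - (0.417)^2) = 4 / 0.826111 = 4.841964.
  gamma(1) = phi_1 gamma(0) = (0.417)(4.841964) = 2.019099.
Therefore gamma(1) = 2.0191 (to 4 decimal places).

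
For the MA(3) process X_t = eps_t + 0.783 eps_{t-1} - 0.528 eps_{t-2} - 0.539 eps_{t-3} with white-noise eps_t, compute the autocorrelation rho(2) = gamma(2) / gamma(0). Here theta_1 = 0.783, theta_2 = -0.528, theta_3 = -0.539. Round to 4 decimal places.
\rho(2) = -0.4353

For an MA(q) process with theta_0 = 1, the autocovariance is
  gamma(k) = sigma^2 * sum_{i=0..q-k} theta_i * theta_{i+k},
and rho(k) = gamma(k) / gamma(0). Sigma^2 cancels.
  numerator   = (1)*(-0.528) + (0.783)*(-0.539) = -0.950037.
  denominator = (1)^2 + (0.783)^2 + (-0.528)^2 + (-0.539)^2 = 2.182394.
  rho(2) = -0.950037 / 2.182394 = -0.4353.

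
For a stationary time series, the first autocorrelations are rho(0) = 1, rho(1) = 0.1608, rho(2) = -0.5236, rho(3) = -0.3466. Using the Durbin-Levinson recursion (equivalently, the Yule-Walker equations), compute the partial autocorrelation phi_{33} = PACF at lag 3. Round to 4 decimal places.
\phi_{33} = -0.1870

The PACF at lag k is phi_{kk}, the last component of the solution
to the Yule-Walker system G_k phi = r_k where
  (G_k)_{ij} = rho(|i - j|), (r_k)_i = rho(i), i,j = 1..k.
Equivalently, Durbin-Levinson gives phi_{kk} iteratively:
  phi_{11} = rho(1)
  phi_{kk} = [rho(k) - sum_{j=1..k-1} phi_{k-1,j} rho(k-j)]
            / [1 - sum_{j=1..k-1} phi_{k-1,j} rho(j)],
  phi_{k,j} = phi_{k-1,j} - phi_{kk} phi_{k-1,k-j},  j = 1..k-1.
Step k = 1:
  phi_11 = rho(1) = 0.1608.
Step k = 2:
  phi_22 = [rho(2) - phi_11 rho(1)] / [1 - phi_11 rho(1)] = [-0.5236 - (0.1608)(0.1608)] / [1 - (0.1608)(0.1608)]
         = -0.54945664 / 0.97414336 = -0.564041.
  Update: phi_21 = phi_11 - phi_22 phi_11 = 0.1608 - (-0.564041)(0.1608) = 0.251498.
Step k = 3:
  phi_33 = [rho(3) - phi_21 rho(2) - phi_22 rho(1)] / [1 - phi_21 rho(1) - phi_22 rho(2)]
    numerator   = -0.3466 - (0.251498)(-0.5236) - (-0.564041)(0.1608) = -0.124218
    denominator = 1 - (0.251498)(0.1608) - (-0.564041)(-0.5236) = 0.66422737
  phi_33 = -0.124218 / 0.66422737 = -0.187.
Therefore phi_{33} = -0.1870.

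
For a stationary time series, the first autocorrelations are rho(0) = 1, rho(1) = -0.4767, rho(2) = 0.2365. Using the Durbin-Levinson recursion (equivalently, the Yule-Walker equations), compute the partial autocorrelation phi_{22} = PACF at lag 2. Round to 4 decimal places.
\phi_{22} = 0.0120

The PACF at lag k is phi_{kk}, the last component of the solution
to the Yule-Walker system G_k phi = r_k where
  (G_k)_{ij} = rho(|i - j|), (r_k)_i = rho(i), i,j = 1..k.
Equivalently, Durbin-Levinson gives phi_{kk} iteratively:
  phi_{11} = rho(1)
  phi_{kk} = [rho(k) - sum_{j=1..k-1} phi_{k-1,j} rho(k-j)]
            / [1 - sum_{j=1..k-1} phi_{k-1,j} rho(j)],
  phi_{k,j} = phi_{k-1,j} - phi_{kk} phi_{k-1,k-j},  j = 1..k-1.
Step k = 1:
  phi_11 = rho(1) = -0.4767.
Step k = 2:
  phi_22 = [rho(2) - phi_11 rho(1)] / [1 - phi_11 rho(1)] = [0.2365 - (-0.4767)(-0.4767)] / [1 - (-0.4767)(-0.4767)]
         = 0.00925711 / 0.77275711 = 0.012.
Therefore phi_{22} = 0.0120.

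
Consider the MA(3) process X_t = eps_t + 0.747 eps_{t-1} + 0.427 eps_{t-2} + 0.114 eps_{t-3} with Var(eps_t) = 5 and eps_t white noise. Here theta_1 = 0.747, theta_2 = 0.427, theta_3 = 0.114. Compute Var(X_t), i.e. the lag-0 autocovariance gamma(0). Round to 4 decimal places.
\gamma(0) = 8.7667

For an MA(q) process X_t = eps_t + sum_i theta_i eps_{t-i} with
Var(eps_t) = sigma^2, the variance is
  gamma(0) = sigma^2 * (1 + sum_i theta_i^2).
  sum_i theta_i^2 = (0.747)^2 + (0.427)^2 + (0.114)^2 = 0.558009 + 0.182329 + 0.012996 = 0.753334.
  gamma(0) = 5 * (1 + 0.753334) = 5 * 1.753334 = 8.76667, which rounds to 8.7667.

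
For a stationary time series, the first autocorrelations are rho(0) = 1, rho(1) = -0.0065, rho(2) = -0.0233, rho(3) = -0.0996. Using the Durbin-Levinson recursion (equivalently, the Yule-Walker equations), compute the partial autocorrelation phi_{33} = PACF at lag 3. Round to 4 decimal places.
\phi_{33} = -0.1000

The PACF at lag k is phi_{kk}, the last component of the solution
to the Yule-Walker system G_k phi = r_k where
  (G_k)_{ij} = rho(|i - j|), (r_k)_i = rho(i), i,j = 1..k.
Equivalently, Durbin-Levinson gives phi_{kk} iteratively:
  phi_{11} = rho(1)
  phi_{kk} = [rho(k) - sum_{j=1..k-1} phi_{k-1,j} rho(k-j)]
            / [1 - sum_{j=1..k-1} phi_{k-1,j} rho(j)],
  phi_{k,j} = phi_{k-1,j} - phi_{kk} phi_{k-1,k-j},  j = 1..k-1.
Step k = 1:
  phi_11 = rho(1) = -0.0065.
Step k = 2:
  phi_22 = [rho(2) - phi_11 rho(1)] / [1 - phi_11 rho(1)] = [-0.0233 - (-0.0065)(-0.0065)] / [1 - (-0.0065)(-0.0065)]
         = -0.02334225 / 0.99995775 = -0.023343.
  Update: phi_21 = phi_11 - phi_22 phi_11 = -0.0065 - (-0.023343)(-0.0065) = -0.006652.
Step k = 3:
  phi_33 = [rho(3) - phi_21 rho(2) - phi_22 rho(1)] / [1 - phi_21 rho(1) - phi_22 rho(2)]
    numerator   = -0.0996 - (-0.006652)(-0.0233) - (-0.023343)(-0.0065) = -0.09990672
    denominator = 1 - (-0.006652)(-0.0065) - (-0.023343)(-0.0233) = 0.99941287
  phi_33 = -0.09990672 / 0.99941287 = -0.1.
Therefore phi_{33} = -0.1000.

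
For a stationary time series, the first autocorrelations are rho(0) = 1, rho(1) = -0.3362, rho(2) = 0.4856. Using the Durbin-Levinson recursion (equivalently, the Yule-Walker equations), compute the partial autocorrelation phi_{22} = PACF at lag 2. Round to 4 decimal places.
\phi_{22} = 0.4200

The PACF at lag k is phi_{kk}, the last component of the solution
to the Yule-Walker system G_k phi = r_k where
  (G_k)_{ij} = rho(|i - j|), (r_k)_i = rho(i), i,j = 1..k.
Equivalently, Durbin-Levinson gives phi_{kk} iteratively:
  phi_{11} = rho(1)
  phi_{kk} = [rho(k) - sum_{j=1..k-1} phi_{k-1,j} rho(k-j)]
            / [1 - sum_{j=1..k-1} phi_{k-1,j} rho(j)],
  phi_{k,j} = phi_{k-1,j} - phi_{kk} phi_{k-1,k-j},  j = 1..k-1.
Step k = 1:
  phi_11 = rho(1) = -0.3362.
Step k = 2:
  phi_22 = [rho(2) - phi_11 rho(1)] / [1 - phi_11 rho(1)] = [0.4856 - (-0.3362)(-0.3362)] / [1 - (-0.3362)(-0.3362)]
         = 0.37256956 / 0.88696956 = 0.42.
Therefore phi_{22} = 0.4200.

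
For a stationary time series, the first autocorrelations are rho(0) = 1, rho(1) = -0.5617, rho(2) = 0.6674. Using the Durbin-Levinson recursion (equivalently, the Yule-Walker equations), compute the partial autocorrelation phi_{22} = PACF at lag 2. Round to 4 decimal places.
\phi_{22} = 0.5141

The PACF at lag k is phi_{kk}, the last component of the solution
to the Yule-Walker system G_k phi = r_k where
  (G_k)_{ij} = rho(|i - j|), (r_k)_i = rho(i), i,j = 1..k.
Equivalently, Durbin-Levinson gives phi_{kk} iteratively:
  phi_{11} = rho(1)
  phi_{kk} = [rho(k) - sum_{j=1..k-1} phi_{k-1,j} rho(k-j)]
            / [1 - sum_{j=1..k-1} phi_{k-1,j} rho(j)],
  phi_{k,j} = phi_{k-1,j} - phi_{kk} phi_{k-1,k-j},  j = 1..k-1.
Step k = 1:
  phi_11 = rho(1) = -0.5617.
Step k = 2:
  phi_22 = [rho(2) - phi_11 rho(1)] / [1 - phi_11 rho(1)] = [0.6674 - (-0.5617)(-0.5617)] / [1 - (-0.5617)(-0.5617)]
         = 0.35189311 / 0.68449311 = 0.5141.
Therefore phi_{22} = 0.5141.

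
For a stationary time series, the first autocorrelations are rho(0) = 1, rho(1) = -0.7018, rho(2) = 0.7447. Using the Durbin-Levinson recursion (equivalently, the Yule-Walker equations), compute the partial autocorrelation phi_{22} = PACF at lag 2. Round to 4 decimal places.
\phi_{22} = 0.4969

The PACF at lag k is phi_{kk}, the last component of the solution
to the Yule-Walker system G_k phi = r_k where
  (G_k)_{ij} = rho(|i - j|), (r_k)_i = rho(i), i,j = 1..k.
Equivalently, Durbin-Levinson gives phi_{kk} iteratively:
  phi_{11} = rho(1)
  phi_{kk} = [rho(k) - sum_{j=1..k-1} phi_{k-1,j} rho(k-j)]
            / [1 - sum_{j=1..k-1} phi_{k-1,j} rho(j)],
  phi_{k,j} = phi_{k-1,j} - phi_{kk} phi_{k-1,k-j},  j = 1..k-1.
Step k = 1:
  phi_11 = rho(1) = -0.7018.
Step k = 2:
  phi_22 = [rho(2) - phi_11 rho(1)] / [1 - phi_11 rho(1)] = [0.7447 - (-0.7018)(-0.7018)] / [1 - (-0.7018)(-0.7018)]
         = 0.25217676 / 0.50747676 = 0.4969.
Therefore phi_{22} = 0.4969.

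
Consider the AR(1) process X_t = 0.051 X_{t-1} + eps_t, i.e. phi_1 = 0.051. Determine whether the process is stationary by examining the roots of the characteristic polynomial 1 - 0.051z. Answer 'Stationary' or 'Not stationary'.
\text{Stationary}

The AR(p) characteristic polynomial is P(z) = 1 - 0.051z.
Stationarity requires all roots to lie outside the unit circle, i.e. |z| > 1 for every root.
This is linear in z: 1 + (-0.051) z = 0  =>  z = -1/(-0.051) = 19.607843,  |z| = 19.607843.
Moduli of all roots: 19.6078.
All moduli strictly greater than 1? Yes.
Verdict: Stationary.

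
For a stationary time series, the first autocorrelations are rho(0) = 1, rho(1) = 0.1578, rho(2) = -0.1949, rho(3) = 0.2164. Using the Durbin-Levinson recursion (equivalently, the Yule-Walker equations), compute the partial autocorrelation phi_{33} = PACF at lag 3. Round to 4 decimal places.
\phi_{33} = 0.3130

The PACF at lag k is phi_{kk}, the last component of the solution
to the Yule-Walker system G_k phi = r_k where
  (G_k)_{ij} = rho(|i - j|), (r_k)_i = rho(i), i,j = 1..k.
Equivalently, Durbin-Levinson gives phi_{kk} iteratively:
  phi_{11} = rho(1)
  phi_{kk} = [rho(k) - sum_{j=1..k-1} phi_{k-1,j} rho(k-j)]
            / [1 - sum_{j=1..k-1} phi_{k-1,j} rho(j)],
  phi_{k,j} = phi_{k-1,j} - phi_{kk} phi_{k-1,k-j},  j = 1..k-1.
Step k = 1:
  phi_11 = rho(1) = 0.1578.
Step k = 2:
  phi_22 = [rho(2) - phi_11 rho(1)] / [1 - phi_11 rho(1)] = [-0.1949 - (0.1578)(0.1578)] / [1 - (0.1578)(0.1578)]
         = -0.21980084 / 0.97509916 = -0.225414.
  Update: phi_21 = phi_11 - phi_22 phi_11 = 0.1578 - (-0.225414)(0.1578) = 0.19337.
Step k = 3:
  phi_33 = [rho(3) - phi_21 rho(2) - phi_22 rho(1)] / [1 - phi_21 rho(1) - phi_22 rho(2)]
    numerator   = 0.2164 - (0.19337)(-0.1949) - (-0.225414)(0.1578) = 0.28965818
    denominator = 1 - (0.19337)(0.1578) - (-0.225414)(-0.1949) = 0.92555301
  phi_33 = 0.28965818 / 0.92555301 = 0.313.
Therefore phi_{33} = 0.3130.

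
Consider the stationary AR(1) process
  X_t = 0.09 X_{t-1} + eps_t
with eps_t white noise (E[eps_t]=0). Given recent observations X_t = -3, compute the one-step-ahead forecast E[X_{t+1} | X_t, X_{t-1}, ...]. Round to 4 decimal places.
E[X_{t+1} \mid \mathcal F_t] = -0.2700

For an AR(p) model X_t = c + sum_i phi_i X_{t-i} + eps_t, the
one-step-ahead conditional mean is
  E[X_{t+1} | X_t, ...] = c + sum_i phi_i X_{t+1-i}.
Substitute known values:
  E[X_{t+1} | ...] = (0.09) * (-3)
                   = -0.2700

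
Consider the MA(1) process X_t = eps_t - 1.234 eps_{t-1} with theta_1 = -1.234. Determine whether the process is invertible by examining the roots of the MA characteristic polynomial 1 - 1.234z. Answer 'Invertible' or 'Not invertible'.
\text{Not invertible}

The MA(q) characteristic polynomial is P(z) = 1 - 1.234z.
Invertibility requires all roots to lie outside the unit circle, i.e. |z| > 1 for every root.
This is linear in z: 1 + (-1.234) z = 0  =>  z = -1/(-1.234) = 0.810373,  |z| = 0.810373.
Moduli of all roots: 0.8104.
All moduli strictly greater than 1? No.
Verdict: Not invertible.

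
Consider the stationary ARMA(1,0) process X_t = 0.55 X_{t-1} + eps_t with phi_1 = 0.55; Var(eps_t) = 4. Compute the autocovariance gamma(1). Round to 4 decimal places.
\gamma(1) = 3.1541

Multiply the model equation by X_{t-k} and take expectations. With theta_0 = psi_0 = 1 and psi_j the MA(infinity) weights, this gives
  gamma(k) - sum_i phi_i gamma(k-i) = c_k,
  c_k = sigma^2 * sum_{j=k..q} theta_j psi_{j-k}   (c_k = 0 for k > q),
using gamma(-m) = gamma(m).
Pure AR (q = 0): c_0 = sigma^2 = 4, c_k = 0 for k >= 1.
Equations for k = 0 and k = 1 (AR order 1):
  gamma(0) = phi_1 gamma(1) + c_0
  gamma(1) = phi_1 gamma(0) + c_1
Substituting the second into the first: gamma(0) (1 - phi_1^2) = c_0 + phi_1 c_1, so
  gamma(0) = c_0 / (1 - phi_1^2) = 4 / (1 - (0.55)^2) = 4 / 0.6975 = 5.734767.
  gamma(1) = phi_1 gamma(0) = (0.55)(5.734767) = 3.154122.
Therefore gamma(1) = 3.1541 (to 4 decimal places).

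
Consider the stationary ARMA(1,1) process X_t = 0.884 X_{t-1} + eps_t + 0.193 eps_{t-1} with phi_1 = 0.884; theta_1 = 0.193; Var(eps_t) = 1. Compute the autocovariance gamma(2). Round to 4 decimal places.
\gamma(2) = 5.0997

Multiply the model equation by X_{t-k} and take expectations. With theta_0 = psi_0 = 1 and psi_j the MA(infinity) weights, this gives
  gamma(k) - sum_i phi_i gamma(k-i) = c_k,
  c_k = sigma^2 * sum_{j=k..q} theta_j psi_{j-k}   (c_k = 0 for k > q),
using gamma(-m) = gamma(m).
psi-weights needed (psi_j = theta_j + sum_i phi_i psi_{j-i}):
  psi_1 = theta_1 + phi_1 = 0.193 + (0.884) = 1.077
Right-hand sides:
  c_0 = sigma^2 (1 + theta_1 psi_1) = 1 * (1 + (0.193)(1.077)) = 1 * 1.207861 = 1.207861
  c_1 = sigma^2 theta_1 = 1 * (0.193) = 0.193
  c_2 = 0
Equations for k = 0 and k = 1 (AR order 1):
  gamma(0) = phi_1 gamma(1) + c_0
  gamma(1) = phi_1 gamma(0) + c_1
Substituting the second into the first: gamma(0) (1 - phi_1^2) = c_0 + phi_1 c_1, so
  gamma(0) = (c_0 + phi_1 c_1) / (1 - phi_1^2) = (1.207861 + (0.884)(0.193)) / (1 - (0.884)^2) = 1.378473 / 0.218544 = 6.307531.
  gamma(1) = phi_1 gamma(0) + c_1 = (0.884)(6.307531) + (0.193) = 5.768857.
For k = 2 (> q): gamma(2) = phi_1 gamma(1) = (0.884)(5.768857) = 5.09967.
Therefore gamma(2) = 5.0997 (to 4 decimal places).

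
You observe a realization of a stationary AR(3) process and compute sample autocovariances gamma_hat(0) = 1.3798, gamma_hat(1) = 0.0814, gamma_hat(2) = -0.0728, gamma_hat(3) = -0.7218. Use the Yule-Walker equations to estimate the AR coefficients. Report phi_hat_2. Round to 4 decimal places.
\hat\phi_{2} = -0.0240

The Yule-Walker equations for an AR(p) process read, in matrix form,
  Gamma_p phi = r_p,   with   (Gamma_p)_{ij} = gamma(|i - j|),
                       (r_p)_i = gamma(i),   i,j = 1..p.
Substitute the sample gammas (Toeplitz matrix and right-hand side of size 3):
  Gamma_p = [[1.3798, 0.0814, -0.0728], [0.0814, 1.3798, 0.0814], [-0.0728, 0.0814, 1.3798]]
  r_p     = [0.0814, -0.0728, -0.7218]
Written out (R1..R3):
  (R1) 1.3798 phi_1 + 0.0814 phi_2 - 0.0728 phi_3 = 0.0814
  (R2) 0.0814 phi_1 + 1.3798 phi_2 + 0.0814 phi_3 = -0.0728
  (R3) -0.0728 phi_1 + 0.0814 phi_2 + 1.3798 phi_3 = -0.7218
Gaussian elimination:
  R2 <- R2 - (0.0814/1.3798) R1 = R2 - (0.058994) R1:  1.374998 phi_2 + 0.085695 phi_3 = -0.077602
  R3 <- R3 - (-0.0728/1.3798) R1 = R3 - (-0.052761) R1:  0.085695 phi_2 + 1.375959 phi_3 = -0.717505
  R3 <- R3 - (0.085695/1.374998) R2 = R3 - (0.062324) R2:  1.370618 phi_3 = -0.712669
Back-substitution:
  phi_hat_3 = -0.712669 / 1.370618 = -0.519962
  phi_hat_2 = (-0.077602 - (0.085695)(-0.519962)) / 1.374998 = -0.024032
  phi_hat_1 = (0.0814 - (0.0814)(-0.024032) - (-0.0728)(-0.519962)) / 1.3798 = 0.032978
So phi_hat = [0.0330, -0.0240, -0.5200].
Therefore phi_hat_2 = -0.0240.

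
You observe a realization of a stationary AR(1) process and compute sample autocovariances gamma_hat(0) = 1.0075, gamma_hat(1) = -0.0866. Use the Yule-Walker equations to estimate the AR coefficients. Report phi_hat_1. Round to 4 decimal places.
\hat\phi_{1} = -0.0860

The Yule-Walker equations for an AR(p) process read, in matrix form,
  Gamma_p phi = r_p,   with   (Gamma_p)_{ij} = gamma(|i - j|),
                       (r_p)_i = gamma(i),   i,j = 1..p.
Substitute the sample gammas (Toeplitz matrix and right-hand side of size 1):
  Gamma_p = [[1.0075]]
  r_p     = [-0.0866]
With p = 1 this is the single equation gamma(0) phi_1 = gamma(1):
  phi_hat_1 = gamma(1) / gamma(0) = -0.0866 / 1.0075 = -0.0860.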